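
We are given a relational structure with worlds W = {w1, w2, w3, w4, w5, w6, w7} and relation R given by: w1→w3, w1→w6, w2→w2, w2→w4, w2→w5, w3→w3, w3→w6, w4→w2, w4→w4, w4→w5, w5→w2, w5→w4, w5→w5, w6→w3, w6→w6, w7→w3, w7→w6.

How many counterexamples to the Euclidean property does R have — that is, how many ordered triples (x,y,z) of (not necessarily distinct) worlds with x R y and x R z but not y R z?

R is Euclidean; there are no such tuples.

0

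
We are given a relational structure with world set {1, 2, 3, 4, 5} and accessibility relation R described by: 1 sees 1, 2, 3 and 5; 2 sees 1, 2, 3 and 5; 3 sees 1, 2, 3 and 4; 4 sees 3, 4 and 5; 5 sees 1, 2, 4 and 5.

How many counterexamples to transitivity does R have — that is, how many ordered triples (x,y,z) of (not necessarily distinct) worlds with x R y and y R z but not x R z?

14

Enumerating: (1,3,4), (1,5,4), (2,3,4), (2,5,4), (3,1,5), (3,2,5), (3,4,5), (4,3,1), (4,3,2), (4,5,1), (4,5,2), (5,1,3), (5,2,3), (5,4,3).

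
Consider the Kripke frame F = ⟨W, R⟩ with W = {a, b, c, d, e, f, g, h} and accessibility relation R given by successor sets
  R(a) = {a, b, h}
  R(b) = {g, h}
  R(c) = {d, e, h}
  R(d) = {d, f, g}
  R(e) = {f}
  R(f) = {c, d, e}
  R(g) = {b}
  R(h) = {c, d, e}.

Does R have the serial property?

Serial: yes — every world has a successor (e.g. a R a).

Yes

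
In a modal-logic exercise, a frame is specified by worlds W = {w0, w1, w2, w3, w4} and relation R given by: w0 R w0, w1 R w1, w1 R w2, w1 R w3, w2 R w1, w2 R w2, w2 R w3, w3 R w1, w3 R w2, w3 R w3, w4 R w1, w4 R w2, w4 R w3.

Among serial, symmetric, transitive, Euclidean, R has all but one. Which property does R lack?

symmetric

Serial: yes — every world has a successor (e.g. w0 R w0).
Symmetric: no — w4 R w1 but not w1 R w4.
Transitive: yes — every two-step R-path is closed by a direct edge.
Euclidean: yes — any two successors of a common world are R-related.
Only symmetric fails.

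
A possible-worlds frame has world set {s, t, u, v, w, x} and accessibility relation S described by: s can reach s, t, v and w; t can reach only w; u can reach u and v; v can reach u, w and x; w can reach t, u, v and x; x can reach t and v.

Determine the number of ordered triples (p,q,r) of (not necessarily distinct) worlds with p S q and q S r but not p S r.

21

Enumerating: (s,v,u), (s,v,x), (s,w,u), (s,w,x), (t,w,t), (t,w,u), (t,w,v), (t,w,x), (u,v,w), (u,v,x), (v,u,v), (v,w,t), … and 9 more.
Total: 21.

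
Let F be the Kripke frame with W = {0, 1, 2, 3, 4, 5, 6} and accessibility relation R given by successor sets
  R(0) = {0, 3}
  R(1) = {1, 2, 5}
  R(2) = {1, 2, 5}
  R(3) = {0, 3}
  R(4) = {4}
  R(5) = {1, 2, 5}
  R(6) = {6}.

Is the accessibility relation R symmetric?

Symmetric: yes — every pair in R has its reverse in R.

Yes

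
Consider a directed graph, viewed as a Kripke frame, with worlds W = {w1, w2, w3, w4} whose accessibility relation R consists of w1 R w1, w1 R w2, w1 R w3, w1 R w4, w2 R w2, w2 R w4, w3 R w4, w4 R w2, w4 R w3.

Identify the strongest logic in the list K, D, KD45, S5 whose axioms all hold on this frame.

D

Serial (axiom D): yes — every world has a successor (e.g. w1 R w1).
Euclidean (axiom 5): no — w1 R w2 and w1 R w3, but not w2 R w3.
Transitive (axiom 4): no — w2 R w4 and w4 R w3, but not w2 R w3.
Reflexive (axiom T): no — w3 is not related to itself.
So F validates K, D; KD45 would additionally require R to be Euclidean and transitive. The strongest is D.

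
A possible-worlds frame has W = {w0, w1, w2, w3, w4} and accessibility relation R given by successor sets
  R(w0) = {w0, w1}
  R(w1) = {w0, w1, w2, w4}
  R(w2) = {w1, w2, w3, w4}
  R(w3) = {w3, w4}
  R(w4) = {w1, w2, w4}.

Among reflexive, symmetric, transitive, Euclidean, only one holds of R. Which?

Reflexive: yes — every world is R-related to itself.
Symmetric: no — w2 R w3 but not w3 R w2.
Transitive: no — w0 R w1 and w1 R w2, but not w0 R w2.
Euclidean: no — w1 R w0 and w1 R w2, but not w0 R w2.
Only reflexive holds.

reflexive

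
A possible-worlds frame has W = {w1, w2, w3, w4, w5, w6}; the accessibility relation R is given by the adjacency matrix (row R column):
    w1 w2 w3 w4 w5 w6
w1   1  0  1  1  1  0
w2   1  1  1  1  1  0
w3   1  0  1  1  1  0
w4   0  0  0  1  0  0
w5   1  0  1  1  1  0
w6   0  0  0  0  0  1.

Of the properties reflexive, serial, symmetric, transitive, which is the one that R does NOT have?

Reflexive: yes — every world is R-related to itself.
Serial: yes — every world has a successor (e.g. w1 R w1).
Symmetric: no — w1 R w4 but not w4 R w1.
Transitive: yes — every two-step R-path is closed by a direct edge.
Only symmetric fails.

symmetric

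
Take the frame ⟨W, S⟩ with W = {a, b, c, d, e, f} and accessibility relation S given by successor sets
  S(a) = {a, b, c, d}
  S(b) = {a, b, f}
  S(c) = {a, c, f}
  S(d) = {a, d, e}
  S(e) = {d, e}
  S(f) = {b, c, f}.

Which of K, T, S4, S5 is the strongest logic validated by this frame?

T

Reflexive (axiom T): yes — every world is S-related to itself.
Transitive (axiom 4): no — a S b and b S f, but not a S f.
Euclidean (axiom 5): no — a S b and a S c, but not b S c.
So F validates K, T; S4 would additionally require S to be transitive. The strongest is T.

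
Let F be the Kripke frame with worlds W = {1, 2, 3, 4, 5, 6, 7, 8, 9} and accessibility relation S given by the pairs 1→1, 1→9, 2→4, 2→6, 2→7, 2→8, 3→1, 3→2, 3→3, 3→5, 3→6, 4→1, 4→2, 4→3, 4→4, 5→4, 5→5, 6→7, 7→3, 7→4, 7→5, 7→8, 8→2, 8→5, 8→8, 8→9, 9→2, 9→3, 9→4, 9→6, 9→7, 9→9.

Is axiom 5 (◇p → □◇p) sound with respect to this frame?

By correspondence theory, 5 is valid on a frame iff S is Euclidean.
Euclidean: no — 2 S 4 and 2 S 6, but not 4 S 6.

No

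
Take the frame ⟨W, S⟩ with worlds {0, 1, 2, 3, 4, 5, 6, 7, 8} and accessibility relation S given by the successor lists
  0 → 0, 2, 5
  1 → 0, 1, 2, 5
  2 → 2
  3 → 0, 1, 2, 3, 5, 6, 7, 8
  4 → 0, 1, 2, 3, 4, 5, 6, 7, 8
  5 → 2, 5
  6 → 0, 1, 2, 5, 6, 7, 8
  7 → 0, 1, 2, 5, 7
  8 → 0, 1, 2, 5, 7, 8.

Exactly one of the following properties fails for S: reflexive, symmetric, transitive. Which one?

symmetric

Reflexive: yes — every world is S-related to itself.
Symmetric: no — 0 S 2 but not 2 S 0.
Transitive: yes — every two-step S-path is closed by a direct edge.
Only symmetric fails.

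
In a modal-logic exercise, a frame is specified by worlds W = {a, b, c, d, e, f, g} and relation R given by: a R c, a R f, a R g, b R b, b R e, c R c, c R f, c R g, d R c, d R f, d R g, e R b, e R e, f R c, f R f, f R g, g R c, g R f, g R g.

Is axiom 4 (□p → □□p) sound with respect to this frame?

The schema 4 characterises exactly the transitive frames.
Transitive: yes — every two-step R-path is closed by a direct edge.

Yes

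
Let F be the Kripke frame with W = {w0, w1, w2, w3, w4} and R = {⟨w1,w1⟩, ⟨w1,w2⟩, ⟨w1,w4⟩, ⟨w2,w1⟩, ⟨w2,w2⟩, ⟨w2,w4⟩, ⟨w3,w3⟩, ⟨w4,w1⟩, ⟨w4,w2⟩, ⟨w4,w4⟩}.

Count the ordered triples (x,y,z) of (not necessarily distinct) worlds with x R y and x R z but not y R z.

0

R is Euclidean; there are no such tuples.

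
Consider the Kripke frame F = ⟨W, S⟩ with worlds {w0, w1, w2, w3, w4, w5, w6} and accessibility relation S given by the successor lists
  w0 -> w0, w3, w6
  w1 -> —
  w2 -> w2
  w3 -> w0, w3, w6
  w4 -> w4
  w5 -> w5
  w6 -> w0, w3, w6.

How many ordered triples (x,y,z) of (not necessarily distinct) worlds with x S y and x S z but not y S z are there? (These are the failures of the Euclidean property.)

S is Euclidean; there are no such tuples.

0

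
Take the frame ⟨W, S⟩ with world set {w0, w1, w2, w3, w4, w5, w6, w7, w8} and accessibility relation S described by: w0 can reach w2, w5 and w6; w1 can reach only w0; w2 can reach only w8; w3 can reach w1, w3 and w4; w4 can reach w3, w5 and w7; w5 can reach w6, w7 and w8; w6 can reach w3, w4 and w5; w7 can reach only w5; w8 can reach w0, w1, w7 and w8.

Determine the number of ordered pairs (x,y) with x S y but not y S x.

14

Enumerating: (w0,w2), (w0,w5), (w0,w6), (w1,w0), (w2,w8), (w3,w1), (w4,w5), (w4,w7), (w5,w8), (w6,w3), (w6,w4), (w8,w0), (w8,w1), (w8,w7).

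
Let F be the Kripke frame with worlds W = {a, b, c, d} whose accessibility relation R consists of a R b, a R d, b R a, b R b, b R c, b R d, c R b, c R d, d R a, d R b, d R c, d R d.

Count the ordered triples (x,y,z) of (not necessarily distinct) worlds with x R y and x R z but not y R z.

Enumerating: (b,a,a), (b,a,c), (b,c,a), (b,c,c), (d,a,a), (d,a,c), (d,c,a), (d,c,c).

8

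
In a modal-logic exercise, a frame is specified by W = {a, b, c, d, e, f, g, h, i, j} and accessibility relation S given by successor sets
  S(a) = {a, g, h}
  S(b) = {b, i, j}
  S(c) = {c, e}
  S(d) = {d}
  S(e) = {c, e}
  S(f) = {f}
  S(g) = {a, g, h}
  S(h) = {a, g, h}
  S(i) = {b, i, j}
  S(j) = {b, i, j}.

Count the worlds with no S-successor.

0

S is serial; there are no such worlds.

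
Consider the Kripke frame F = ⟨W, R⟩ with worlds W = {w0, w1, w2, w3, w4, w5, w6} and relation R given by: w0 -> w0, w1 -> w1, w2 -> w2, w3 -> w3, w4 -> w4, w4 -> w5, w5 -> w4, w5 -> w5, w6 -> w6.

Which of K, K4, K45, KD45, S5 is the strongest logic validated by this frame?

Transitive (axiom 4): yes — every two-step R-path is closed by a direct edge.
Euclidean (axiom 5): yes — any two successors of a common world are R-related.
Serial (axiom D): yes — every world has a successor (e.g. w0 R w0).
Reflexive (axiom T): yes — every world is R-related to itself.
So F validates K, K4, K45, KD45, S5. The strongest is S5.

S5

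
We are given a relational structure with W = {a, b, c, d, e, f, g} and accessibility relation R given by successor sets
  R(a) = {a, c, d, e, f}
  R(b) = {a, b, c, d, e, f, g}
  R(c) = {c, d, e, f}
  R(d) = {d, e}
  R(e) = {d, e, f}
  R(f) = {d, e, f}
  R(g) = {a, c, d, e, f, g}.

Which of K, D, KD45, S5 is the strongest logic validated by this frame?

Serial (axiom D): yes — every world has a successor (e.g. a R a).
Euclidean (axiom 5): no — a R d and a R c, but not d R c.
Transitive (axiom 4): no — d R e and e R f, but not d R f.
Reflexive (axiom T): yes — every world is R-related to itself.
So F validates K, D; KD45 would additionally require R to be Euclidean and transitive. The strongest is D.

D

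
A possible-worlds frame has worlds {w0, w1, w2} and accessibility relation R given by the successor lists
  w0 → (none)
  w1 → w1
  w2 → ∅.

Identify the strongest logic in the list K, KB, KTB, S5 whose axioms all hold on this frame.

KB

Symmetric (axiom B): yes — every pair in R has its reverse in R.
Reflexive (axiom T): no — w0 is not related to itself.
Euclidean (axiom 5): yes — any two successors of a common world are R-related.
So F validates K, KB; KTB would additionally require R to be reflexive. The strongest is KB.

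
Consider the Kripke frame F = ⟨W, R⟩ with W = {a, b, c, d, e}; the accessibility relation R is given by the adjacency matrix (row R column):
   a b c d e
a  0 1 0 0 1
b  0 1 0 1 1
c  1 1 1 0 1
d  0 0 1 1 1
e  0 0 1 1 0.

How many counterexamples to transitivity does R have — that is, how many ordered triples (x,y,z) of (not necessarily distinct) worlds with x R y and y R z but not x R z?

Enumerating: (a,b,d), (a,e,c), (a,e,d), (b,d,c), (b,e,c), (c,b,d), (c,e,d), (d,c,a), (d,c,b), (e,c,a), (e,c,b), (e,c,e), (e,d,e).

13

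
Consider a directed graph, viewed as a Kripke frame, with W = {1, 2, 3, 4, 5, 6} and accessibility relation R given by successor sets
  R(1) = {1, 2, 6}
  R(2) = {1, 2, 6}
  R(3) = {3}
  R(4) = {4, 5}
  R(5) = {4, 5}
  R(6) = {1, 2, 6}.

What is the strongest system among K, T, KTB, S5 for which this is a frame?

S5

Reflexive (axiom T): yes — every world is R-related to itself.
Symmetric (axiom B): yes — every pair in R has its reverse in R.
Euclidean (axiom 5): yes — any two successors of a common world are R-related.
So F validates K, T, KTB, S5. The strongest is S5.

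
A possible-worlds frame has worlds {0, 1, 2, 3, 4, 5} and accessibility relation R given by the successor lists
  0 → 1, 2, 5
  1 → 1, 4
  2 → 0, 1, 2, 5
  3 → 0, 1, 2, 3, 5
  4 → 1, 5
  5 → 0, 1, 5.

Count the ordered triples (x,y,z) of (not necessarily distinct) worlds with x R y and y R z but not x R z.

10

Enumerating: (0,1,4), (0,2,0), (0,5,0), (1,4,5), (2,1,4), (3,1,4), (4,1,4), (4,5,0), (5,0,2), (5,1,4).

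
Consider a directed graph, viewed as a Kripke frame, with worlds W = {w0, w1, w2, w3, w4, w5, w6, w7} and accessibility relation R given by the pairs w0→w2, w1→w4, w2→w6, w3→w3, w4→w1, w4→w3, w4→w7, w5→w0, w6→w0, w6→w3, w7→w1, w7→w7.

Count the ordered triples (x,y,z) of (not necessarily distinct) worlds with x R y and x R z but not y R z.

Enumerating: (w0,w2,w2), (w1,w4,w4), (w2,w6,w6), (w4,w1,w1), (w4,w1,w3), (w4,w1,w7), (w4,w3,w1), (w4,w3,w7), (w4,w7,w3), (w5,w0,w0), (w6,w0,w0), (w6,w0,w3), (w6,w3,w0), (w7,w1,w1), (w7,w1,w7).

15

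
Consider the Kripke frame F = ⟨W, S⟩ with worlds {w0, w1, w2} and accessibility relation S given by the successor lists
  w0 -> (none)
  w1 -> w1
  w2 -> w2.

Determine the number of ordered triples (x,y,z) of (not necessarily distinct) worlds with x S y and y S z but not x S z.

0

S is transitive; there are no such tuples.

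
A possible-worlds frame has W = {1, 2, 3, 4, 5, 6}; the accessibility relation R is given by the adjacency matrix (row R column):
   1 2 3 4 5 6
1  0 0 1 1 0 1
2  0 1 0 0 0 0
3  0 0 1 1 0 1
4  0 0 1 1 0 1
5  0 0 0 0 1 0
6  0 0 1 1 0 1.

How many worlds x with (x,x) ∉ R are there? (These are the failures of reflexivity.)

Enumerating: 1.

1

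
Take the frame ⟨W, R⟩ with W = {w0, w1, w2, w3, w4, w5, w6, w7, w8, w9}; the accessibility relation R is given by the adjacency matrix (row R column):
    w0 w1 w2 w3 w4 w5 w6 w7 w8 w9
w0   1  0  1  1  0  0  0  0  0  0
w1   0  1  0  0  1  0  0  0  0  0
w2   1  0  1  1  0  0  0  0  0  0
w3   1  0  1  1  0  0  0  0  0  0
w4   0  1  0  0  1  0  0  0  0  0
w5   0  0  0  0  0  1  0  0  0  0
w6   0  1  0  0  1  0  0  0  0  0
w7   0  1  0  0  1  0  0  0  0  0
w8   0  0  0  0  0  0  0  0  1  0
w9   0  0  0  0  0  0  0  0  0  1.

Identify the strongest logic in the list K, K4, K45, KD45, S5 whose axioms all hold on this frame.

Transitive (axiom 4): yes — every two-step R-path is closed by a direct edge.
Euclidean (axiom 5): yes — any two successors of a common world are R-related.
Serial (axiom D): yes — every world has a successor (e.g. w0 R w0).
Reflexive (axiom T): no — w6 is not related to itself.
So F validates K, K4, K45, KD45; S5 would additionally require R to be reflexive. The strongest is KD45.

KD45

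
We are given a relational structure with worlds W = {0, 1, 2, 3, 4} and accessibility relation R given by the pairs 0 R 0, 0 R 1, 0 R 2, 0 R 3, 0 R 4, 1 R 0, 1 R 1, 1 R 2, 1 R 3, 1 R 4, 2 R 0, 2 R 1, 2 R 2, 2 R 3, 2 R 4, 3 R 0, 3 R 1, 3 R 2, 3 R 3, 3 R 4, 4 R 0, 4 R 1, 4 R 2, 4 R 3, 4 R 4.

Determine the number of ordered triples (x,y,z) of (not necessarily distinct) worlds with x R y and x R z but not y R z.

R is Euclidean; there are no such tuples.

0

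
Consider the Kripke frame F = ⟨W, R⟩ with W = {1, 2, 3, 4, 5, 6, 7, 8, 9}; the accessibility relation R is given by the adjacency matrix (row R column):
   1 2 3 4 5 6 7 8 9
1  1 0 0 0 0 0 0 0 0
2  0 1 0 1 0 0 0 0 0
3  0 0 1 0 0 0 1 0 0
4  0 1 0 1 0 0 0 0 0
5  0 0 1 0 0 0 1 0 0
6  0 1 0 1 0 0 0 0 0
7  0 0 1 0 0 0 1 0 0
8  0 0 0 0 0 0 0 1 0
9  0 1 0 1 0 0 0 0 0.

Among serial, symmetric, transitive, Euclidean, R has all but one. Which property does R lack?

symmetric

Serial: yes — every world has a successor (e.g. 1 R 1).
Symmetric: no — 5 R 3 but not 3 R 5.
Transitive: yes — every two-step R-path is closed by a direct edge.
Euclidean: yes — any two successors of a common world are R-related.
Only symmetric fails.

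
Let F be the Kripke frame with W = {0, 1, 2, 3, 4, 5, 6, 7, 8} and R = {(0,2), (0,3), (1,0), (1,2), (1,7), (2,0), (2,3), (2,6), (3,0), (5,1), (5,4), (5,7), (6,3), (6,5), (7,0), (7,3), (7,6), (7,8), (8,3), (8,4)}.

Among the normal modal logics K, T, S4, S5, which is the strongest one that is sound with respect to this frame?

K

Reflexive (axiom T): no — 0 is not related to itself.
Transitive (axiom 4): no — 0 R 2 and 2 R 6, but not 0 R 6.
Euclidean (axiom 5): no — 0 R 3 and 0 R 2, but not 3 R 2.
So F validates K; T would additionally require R to be reflexive. The strongest is K.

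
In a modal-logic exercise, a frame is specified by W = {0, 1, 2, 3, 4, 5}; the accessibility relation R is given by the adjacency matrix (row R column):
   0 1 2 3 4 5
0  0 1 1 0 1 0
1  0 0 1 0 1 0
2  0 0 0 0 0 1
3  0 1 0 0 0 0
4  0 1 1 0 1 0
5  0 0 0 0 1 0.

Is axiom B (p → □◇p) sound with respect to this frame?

No

Axiom B corresponds to the accessibility relation being symmetric.
Symmetric: no — 0 R 1 but not 1 R 0.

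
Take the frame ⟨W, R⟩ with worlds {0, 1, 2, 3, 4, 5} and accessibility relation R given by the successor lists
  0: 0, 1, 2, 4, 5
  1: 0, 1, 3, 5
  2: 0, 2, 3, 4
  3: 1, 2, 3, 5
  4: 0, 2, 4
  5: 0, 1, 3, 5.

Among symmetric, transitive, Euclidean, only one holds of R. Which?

symmetric

Symmetric: yes — every pair in R has its reverse in R.
Transitive: no — 0 R 1 and 1 R 3, but not 0 R 3.
Euclidean: no — 0 R 1 and 0 R 2, but not 1 R 2.
Only symmetric holds.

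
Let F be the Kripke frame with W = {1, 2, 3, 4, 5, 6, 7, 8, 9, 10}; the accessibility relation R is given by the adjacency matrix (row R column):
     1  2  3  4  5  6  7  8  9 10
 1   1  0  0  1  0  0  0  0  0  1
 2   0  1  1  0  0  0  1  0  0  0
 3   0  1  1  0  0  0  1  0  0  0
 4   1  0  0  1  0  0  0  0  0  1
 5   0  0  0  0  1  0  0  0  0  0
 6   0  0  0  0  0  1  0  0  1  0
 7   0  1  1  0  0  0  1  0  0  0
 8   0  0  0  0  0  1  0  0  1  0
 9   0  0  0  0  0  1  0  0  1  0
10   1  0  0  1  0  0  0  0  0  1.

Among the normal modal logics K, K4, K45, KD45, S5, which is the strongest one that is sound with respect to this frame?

Transitive (axiom 4): yes — every two-step R-path is closed by a direct edge.
Euclidean (axiom 5): yes — any two successors of a common world are R-related.
Serial (axiom D): yes — every world has a successor (e.g. 1 R 1).
Reflexive (axiom T): no — 8 is not related to itself.
So F validates K, K4, K45, KD45; S5 would additionally require R to be reflexive. The strongest is KD45.

KD45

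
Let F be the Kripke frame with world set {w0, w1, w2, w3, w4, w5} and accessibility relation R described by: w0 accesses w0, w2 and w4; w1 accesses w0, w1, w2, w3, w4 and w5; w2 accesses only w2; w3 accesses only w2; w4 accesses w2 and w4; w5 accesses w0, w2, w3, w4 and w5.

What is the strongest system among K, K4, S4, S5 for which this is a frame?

Transitive (axiom 4): yes — every two-step R-path is closed by a direct edge.
Reflexive (axiom T): no — w3 is not related to itself.
Euclidean (axiom 5): no — w0 R w2 and w0 R w4, but not w2 R w4.
So F validates K, K4; S4 would additionally require R to be reflexive. The strongest is K4.

K4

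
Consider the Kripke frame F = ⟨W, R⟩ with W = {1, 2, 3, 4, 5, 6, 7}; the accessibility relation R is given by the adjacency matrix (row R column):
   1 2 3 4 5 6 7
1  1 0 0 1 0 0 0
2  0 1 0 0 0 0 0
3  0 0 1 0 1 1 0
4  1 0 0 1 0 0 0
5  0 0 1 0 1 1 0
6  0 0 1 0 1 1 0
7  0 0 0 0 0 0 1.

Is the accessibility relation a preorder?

Reflexive: yes — every world is R-related to itself.
Transitive: yes — every two-step R-path is closed by a direct edge.
So R is a preorder.

Yes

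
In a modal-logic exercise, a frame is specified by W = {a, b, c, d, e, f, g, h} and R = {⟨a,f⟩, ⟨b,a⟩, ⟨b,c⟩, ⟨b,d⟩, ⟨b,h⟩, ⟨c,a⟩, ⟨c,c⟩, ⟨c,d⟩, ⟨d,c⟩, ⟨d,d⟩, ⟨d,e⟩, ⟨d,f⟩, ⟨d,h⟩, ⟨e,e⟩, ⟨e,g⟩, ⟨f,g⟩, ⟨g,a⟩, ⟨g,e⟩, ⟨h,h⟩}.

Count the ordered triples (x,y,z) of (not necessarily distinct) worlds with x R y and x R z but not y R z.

Enumerating: (a,f,f), (b,a,a), (b,a,c), (b,a,d), (b,a,h), (b,c,h), (b,d,a), (b,h,a), (b,h,c), (b,h,d), (c,a,a), (c,a,c), … and 23 more.
Total: 35.

35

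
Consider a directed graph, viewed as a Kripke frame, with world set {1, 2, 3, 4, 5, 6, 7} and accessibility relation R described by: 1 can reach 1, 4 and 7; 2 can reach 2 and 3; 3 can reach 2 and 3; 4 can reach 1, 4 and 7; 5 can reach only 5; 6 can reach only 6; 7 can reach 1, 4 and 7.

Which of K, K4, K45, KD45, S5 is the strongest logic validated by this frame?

Transitive (axiom 4): yes — every two-step R-path is closed by a direct edge.
Euclidean (axiom 5): yes — any two successors of a common world are R-related.
Serial (axiom D): yes — every world has a successor (e.g. 1 R 1).
Reflexive (axiom T): yes — every world is R-related to itself.
So F validates K, K4, K45, KD45, S5. The strongest is S5.

S5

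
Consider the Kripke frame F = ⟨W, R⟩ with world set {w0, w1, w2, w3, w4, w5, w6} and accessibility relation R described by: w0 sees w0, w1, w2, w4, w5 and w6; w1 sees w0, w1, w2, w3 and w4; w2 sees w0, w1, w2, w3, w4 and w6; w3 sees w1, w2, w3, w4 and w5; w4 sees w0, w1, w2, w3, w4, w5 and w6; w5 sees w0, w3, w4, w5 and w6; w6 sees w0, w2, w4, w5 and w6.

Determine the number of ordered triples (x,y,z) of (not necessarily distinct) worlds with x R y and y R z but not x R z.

34

Enumerating: (w0,w1,w3), (w0,w2,w3), (w0,w4,w3), (w0,w5,w3), (w1,w0,w5), (w1,w0,w6), (w1,w2,w6), (w1,w3,w5), (w1,w4,w5), (w1,w4,w6), (w2,w0,w5), (w2,w3,w5), … and 22 more.
Total: 34.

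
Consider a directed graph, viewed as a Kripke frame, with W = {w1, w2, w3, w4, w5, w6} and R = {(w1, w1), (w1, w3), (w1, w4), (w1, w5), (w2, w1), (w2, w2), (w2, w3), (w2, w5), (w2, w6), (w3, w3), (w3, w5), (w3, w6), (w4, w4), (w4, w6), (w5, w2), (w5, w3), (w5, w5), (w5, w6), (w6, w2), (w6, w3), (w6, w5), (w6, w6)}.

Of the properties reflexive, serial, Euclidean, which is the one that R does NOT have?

Reflexive: yes — every world is R-related to itself.
Serial: yes — every world has a successor (e.g. w1 R w1).
Euclidean: no — w1 R w3 and w1 R w4, but not w3 R w4.
Only Euclidean fails.

Euclidean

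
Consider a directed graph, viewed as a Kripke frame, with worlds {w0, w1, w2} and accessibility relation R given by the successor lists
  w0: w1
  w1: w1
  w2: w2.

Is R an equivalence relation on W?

No

Reflexive: no — w0 is not related to itself.
Symmetric: no — w0 R w1 but not w1 R w0.
Transitive: yes — every two-step R-path is closed by a direct edge.
So R is not an equivalence relation.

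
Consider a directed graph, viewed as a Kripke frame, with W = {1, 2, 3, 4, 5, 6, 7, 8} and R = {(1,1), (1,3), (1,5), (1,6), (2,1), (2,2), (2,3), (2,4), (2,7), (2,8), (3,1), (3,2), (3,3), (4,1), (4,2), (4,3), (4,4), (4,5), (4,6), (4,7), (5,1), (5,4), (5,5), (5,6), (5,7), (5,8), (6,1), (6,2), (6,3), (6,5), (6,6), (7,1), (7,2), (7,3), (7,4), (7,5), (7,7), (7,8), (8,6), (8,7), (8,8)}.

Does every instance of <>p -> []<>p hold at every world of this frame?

No

By correspondence theory, 5 is valid on a frame iff R is Euclidean.
Euclidean: no — 1 R 3 and 1 R 5, but not 3 R 5.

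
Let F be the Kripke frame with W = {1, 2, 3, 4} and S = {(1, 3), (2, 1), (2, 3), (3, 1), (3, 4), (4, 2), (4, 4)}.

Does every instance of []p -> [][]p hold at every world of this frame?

The schema 4 characterises exactly the transitive frames.
Transitive: no — 1 S 3 and 3 S 4, but not 1 S 4.

No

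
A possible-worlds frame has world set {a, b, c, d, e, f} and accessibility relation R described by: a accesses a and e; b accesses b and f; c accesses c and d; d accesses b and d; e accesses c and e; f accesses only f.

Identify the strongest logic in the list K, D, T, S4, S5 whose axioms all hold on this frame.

Serial (axiom D): yes — every world has a successor (e.g. a R a).
Reflexive (axiom T): yes — every world is R-related to itself.
Transitive (axiom 4): no — a R e and e R c, but not a R c.
Euclidean (axiom 5): no — a R e and a R a, but not e R a.
So F validates K, D, T; S4 would additionally require R to be transitive. The strongest is T.

T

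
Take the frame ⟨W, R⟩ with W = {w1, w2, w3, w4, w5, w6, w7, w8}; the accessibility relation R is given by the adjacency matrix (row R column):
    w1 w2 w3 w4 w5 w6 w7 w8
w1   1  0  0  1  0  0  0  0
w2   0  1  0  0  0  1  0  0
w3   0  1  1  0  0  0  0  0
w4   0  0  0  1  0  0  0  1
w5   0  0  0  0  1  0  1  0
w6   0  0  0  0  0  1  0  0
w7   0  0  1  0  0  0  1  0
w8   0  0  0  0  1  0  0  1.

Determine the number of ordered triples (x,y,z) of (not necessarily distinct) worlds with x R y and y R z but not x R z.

6

Enumerating: (w1,w4,w8), (w3,w2,w6), (w4,w8,w5), (w5,w7,w3), (w7,w3,w2), (w8,w5,w7).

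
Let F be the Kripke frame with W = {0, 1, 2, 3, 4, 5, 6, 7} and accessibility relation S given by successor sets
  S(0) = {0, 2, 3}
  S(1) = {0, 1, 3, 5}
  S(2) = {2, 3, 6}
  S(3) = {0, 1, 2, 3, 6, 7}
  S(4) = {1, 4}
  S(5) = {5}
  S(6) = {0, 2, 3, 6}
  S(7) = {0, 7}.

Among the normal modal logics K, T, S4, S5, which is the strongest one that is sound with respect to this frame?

T

Reflexive (axiom T): yes — every world is S-related to itself.
Transitive (axiom 4): no — 0 S 2 and 2 S 6, but not 0 S 6.
Euclidean (axiom 5): no — 1 S 0 and 1 S 5, but not 0 S 5.
So F validates K, T; S4 would additionally require S to be transitive. The strongest is T.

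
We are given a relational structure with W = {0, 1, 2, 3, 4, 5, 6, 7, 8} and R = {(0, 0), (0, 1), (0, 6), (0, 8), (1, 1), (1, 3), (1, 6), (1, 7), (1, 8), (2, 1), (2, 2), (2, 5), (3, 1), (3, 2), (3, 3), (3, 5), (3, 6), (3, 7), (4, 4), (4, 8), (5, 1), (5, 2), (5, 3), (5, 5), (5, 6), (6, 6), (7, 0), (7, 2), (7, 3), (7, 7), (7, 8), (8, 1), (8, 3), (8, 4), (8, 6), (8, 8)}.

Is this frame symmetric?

No

Symmetric: no — 0 R 1 but not 1 R 0.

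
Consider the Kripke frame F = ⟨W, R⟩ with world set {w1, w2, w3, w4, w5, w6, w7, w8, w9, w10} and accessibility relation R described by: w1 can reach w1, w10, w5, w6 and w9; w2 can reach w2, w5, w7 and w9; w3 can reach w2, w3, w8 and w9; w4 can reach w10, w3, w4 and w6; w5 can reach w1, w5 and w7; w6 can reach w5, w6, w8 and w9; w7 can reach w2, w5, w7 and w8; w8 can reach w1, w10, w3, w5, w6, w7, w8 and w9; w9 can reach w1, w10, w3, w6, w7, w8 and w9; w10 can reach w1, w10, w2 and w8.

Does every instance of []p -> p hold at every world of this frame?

The schema T characterises exactly the reflexive frames.
Reflexive: yes — every world is R-related to itself.

Yes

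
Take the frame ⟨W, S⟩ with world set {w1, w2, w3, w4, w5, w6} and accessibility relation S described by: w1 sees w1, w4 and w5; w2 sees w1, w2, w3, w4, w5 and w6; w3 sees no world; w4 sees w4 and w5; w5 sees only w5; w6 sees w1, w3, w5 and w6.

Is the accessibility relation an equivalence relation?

No

Reflexive: no — w3 is not related to itself.
Symmetric: no — w1 S w4 but not w4 S w1.
Transitive: no — w6 S w1 and w1 S w4, but not w6 S w4.
So S is not an equivalence relation.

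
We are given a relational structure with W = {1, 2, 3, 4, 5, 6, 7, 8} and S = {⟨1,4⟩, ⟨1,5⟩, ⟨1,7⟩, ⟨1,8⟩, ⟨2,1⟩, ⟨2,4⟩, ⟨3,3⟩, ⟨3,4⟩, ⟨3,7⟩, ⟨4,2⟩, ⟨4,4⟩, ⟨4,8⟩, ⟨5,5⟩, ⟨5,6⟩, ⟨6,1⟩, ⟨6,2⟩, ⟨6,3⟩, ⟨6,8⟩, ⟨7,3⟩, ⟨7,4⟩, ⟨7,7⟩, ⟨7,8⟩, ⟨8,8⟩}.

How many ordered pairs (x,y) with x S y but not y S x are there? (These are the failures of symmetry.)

Enumerating: (1,4), (1,5), (1,7), (1,8), (2,1), (3,4), (4,8), (5,6), (6,1), (6,2), (6,3), (6,8), (7,4), (7,8).

14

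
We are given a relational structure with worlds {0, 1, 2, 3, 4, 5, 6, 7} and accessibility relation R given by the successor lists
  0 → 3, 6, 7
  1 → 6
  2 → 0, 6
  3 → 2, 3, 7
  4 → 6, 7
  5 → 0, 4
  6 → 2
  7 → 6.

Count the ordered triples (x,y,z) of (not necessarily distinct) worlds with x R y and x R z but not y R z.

Enumerating: (0,3,6), (0,6,3), (0,6,6), (0,6,7), (0,7,3), (0,7,7), (1,6,6), (2,0,0), (2,6,0), (2,6,6), (3,2,2), (3,2,3), … and 13 more.
Total: 25.

25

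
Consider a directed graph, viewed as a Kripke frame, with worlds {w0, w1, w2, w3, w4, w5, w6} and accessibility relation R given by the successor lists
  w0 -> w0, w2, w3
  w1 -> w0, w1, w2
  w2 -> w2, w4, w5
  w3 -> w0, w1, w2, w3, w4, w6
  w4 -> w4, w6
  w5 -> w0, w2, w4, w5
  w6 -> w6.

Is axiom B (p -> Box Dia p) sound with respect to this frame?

By correspondence theory, B is valid on a frame iff R is symmetric.
Symmetric: no — w0 R w2 but not w2 R w0.

No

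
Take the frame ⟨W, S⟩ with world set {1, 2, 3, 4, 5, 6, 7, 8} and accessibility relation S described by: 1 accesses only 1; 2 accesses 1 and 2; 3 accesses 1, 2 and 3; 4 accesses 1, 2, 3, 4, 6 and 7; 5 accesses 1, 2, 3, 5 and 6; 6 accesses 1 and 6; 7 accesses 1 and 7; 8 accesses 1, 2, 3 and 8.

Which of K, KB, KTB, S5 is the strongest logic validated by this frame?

K

Symmetric (axiom B): no — 2 S 1 but not 1 S 2.
Reflexive (axiom T): yes — every world is S-related to itself.
Euclidean (axiom 5): no — 3 S 1 and 3 S 2, but not 1 S 2.
So F validates K; KB would additionally require S to be symmetric. The strongest is K.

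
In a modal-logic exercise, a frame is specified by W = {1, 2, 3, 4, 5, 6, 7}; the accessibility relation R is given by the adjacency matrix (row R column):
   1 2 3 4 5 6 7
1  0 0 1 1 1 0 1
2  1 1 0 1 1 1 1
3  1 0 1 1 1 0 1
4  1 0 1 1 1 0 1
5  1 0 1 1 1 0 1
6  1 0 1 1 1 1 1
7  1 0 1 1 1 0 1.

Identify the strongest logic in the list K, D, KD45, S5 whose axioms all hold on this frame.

D

Serial (axiom D): yes — every world has a successor (e.g. 1 R 3).
Euclidean (axiom 5): no — 2 R 1 and 2 R 6, but not 1 R 6.
Transitive (axiom 4): no — 2 R 1 and 1 R 3, but not 2 R 3.
Reflexive (axiom T): no — 1 is not related to itself.
So F validates K, D; KD45 would additionally require R to be Euclidean and transitive. The strongest is D.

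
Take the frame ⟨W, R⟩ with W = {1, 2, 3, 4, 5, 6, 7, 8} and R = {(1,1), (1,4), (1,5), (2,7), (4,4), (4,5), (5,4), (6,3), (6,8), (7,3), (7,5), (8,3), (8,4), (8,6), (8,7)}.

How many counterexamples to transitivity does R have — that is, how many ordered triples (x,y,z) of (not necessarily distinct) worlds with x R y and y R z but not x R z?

Enumerating: (2,7,3), (2,7,5), (5,4,5), (6,8,4), (6,8,6), (6,8,7), (7,5,4), (8,4,5), (8,6,8), (8,7,5).

10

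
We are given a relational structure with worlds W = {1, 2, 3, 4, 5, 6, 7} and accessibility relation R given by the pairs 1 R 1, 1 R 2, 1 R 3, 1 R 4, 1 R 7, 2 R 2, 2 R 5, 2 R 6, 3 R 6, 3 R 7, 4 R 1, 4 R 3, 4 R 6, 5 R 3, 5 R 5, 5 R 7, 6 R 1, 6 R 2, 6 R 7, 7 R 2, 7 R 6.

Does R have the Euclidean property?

Euclidean: no — 1 R 2 and 1 R 3, but not 2 R 3.

No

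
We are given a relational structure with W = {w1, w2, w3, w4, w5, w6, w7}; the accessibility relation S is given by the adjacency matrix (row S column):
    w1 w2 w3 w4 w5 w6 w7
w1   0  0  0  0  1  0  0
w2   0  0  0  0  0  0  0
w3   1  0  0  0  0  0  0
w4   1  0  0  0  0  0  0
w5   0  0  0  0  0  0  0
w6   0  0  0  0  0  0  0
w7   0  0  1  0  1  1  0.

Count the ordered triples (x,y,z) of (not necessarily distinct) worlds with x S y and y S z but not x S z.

Enumerating: (w3,w1,w5), (w4,w1,w5), (w7,w3,w1).

3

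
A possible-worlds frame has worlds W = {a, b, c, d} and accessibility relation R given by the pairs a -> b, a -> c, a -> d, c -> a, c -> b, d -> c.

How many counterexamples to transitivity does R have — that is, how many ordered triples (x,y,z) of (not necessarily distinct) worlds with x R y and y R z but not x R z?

Enumerating: (a,c,a), (c,a,c), (c,a,d), (d,c,a), (d,c,b).

5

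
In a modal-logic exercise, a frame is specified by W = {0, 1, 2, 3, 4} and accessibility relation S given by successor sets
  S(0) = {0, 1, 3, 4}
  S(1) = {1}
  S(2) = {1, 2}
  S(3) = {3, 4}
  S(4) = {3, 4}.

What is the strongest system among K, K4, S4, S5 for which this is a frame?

S4

Transitive (axiom 4): yes — every two-step S-path is closed by a direct edge.
Reflexive (axiom T): yes — every world is S-related to itself.
Euclidean (axiom 5): no — 0 S 1 and 0 S 3, but not 1 S 3.
So F validates K, K4, S4; S5 would additionally require S to be Euclidean. The strongest is S4.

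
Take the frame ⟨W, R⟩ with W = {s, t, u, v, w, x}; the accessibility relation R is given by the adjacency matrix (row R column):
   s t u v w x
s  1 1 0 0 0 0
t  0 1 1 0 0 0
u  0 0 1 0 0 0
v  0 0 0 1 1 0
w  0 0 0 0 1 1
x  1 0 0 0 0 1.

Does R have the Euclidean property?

No

Euclidean: no — s R t and s R s, but not t R s.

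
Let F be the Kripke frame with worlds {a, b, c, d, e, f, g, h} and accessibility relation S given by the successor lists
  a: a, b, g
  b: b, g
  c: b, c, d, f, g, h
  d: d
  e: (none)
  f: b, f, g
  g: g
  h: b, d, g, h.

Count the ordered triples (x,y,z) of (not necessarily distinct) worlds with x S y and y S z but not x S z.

0

S is transitive; there are no such tuples.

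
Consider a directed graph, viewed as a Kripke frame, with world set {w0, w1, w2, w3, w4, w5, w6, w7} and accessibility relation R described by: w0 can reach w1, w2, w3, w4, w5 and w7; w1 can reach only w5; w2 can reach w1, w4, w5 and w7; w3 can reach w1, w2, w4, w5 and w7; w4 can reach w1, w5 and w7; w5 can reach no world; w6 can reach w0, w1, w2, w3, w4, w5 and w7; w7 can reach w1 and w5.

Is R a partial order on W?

Reflexive: no — w0 is not related to itself.
Transitive: yes — every two-step R-path is closed by a direct edge.
Antisymmetric: yes — no distinct pair is related both ways.
So R is not a partial order.

No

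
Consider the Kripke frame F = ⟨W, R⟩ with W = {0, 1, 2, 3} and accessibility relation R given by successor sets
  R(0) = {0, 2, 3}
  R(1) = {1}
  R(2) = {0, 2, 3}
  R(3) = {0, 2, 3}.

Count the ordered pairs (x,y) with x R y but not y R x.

R is symmetric; there are no such tuples.

0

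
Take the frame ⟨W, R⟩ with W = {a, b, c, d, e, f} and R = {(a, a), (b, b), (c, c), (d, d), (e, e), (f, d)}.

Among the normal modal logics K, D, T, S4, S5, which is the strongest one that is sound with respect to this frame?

Serial (axiom D): yes — every world has a successor (e.g. a R a).
Reflexive (axiom T): no — f is not related to itself.
Transitive (axiom 4): yes — every two-step R-path is closed by a direct edge.
Euclidean (axiom 5): yes — any two successors of a common world are R-related.
So F validates K, D; T would additionally require R to be reflexive. The strongest is D.

D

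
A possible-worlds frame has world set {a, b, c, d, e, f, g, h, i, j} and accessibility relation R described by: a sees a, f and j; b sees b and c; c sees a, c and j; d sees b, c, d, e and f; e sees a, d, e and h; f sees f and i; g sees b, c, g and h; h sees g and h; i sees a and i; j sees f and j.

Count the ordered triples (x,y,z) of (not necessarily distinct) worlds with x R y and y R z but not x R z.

Enumerating: (a,f,i), (b,c,a), (b,c,j), (c,a,f), (c,j,f), (d,c,a), (d,c,j), (d,e,a), (d,e,h), (d,f,i), (e,a,f), (e,a,j), … and 12 more.
Total: 24.

24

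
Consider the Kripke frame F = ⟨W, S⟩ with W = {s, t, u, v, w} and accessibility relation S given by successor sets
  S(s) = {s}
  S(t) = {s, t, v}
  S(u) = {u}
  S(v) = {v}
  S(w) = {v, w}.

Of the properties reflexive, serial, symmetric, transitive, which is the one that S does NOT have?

symmetric

Reflexive: yes — every world is S-related to itself.
Serial: yes — every world has a successor (e.g. s S s).
Symmetric: no — t S s but not s S t.
Transitive: yes — every two-step S-path is closed by a direct edge.
Only symmetric fails.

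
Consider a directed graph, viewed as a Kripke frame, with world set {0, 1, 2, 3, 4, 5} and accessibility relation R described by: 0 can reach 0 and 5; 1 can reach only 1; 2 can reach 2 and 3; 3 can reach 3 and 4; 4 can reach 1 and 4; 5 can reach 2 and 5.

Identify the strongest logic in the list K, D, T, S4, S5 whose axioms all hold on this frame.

Serial (axiom D): yes — every world has a successor (e.g. 0 R 0).
Reflexive (axiom T): yes — every world is R-related to itself.
Transitive (axiom 4): no — 0 R 5 and 5 R 2, but not 0 R 2.
Euclidean (axiom 5): no — 0 R 5 and 0 R 0, but not 5 R 0.
So F validates K, D, T; S4 would additionally require R to be transitive. The strongest is T.

T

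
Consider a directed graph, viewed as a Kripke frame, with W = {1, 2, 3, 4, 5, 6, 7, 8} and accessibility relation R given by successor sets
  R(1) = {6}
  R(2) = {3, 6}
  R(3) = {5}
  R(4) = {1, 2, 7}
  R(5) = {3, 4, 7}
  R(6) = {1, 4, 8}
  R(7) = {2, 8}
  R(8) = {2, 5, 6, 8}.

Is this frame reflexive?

Reflexive: no — 1 is not related to itself.

No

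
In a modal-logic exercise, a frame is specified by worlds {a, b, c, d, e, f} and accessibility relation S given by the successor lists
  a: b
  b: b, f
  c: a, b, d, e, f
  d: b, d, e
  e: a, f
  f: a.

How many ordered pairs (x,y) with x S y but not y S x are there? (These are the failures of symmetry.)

Enumerating: (a,b), (b,f), (c,a), (c,b), (c,d), (c,e), (c,f), (d,b), (d,e), (e,a), (e,f), (f,a).

12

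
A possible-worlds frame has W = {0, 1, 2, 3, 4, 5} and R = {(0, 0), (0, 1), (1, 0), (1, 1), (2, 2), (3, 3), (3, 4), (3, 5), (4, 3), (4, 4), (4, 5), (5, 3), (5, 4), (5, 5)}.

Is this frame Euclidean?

Yes

Euclidean: yes — any two successors of a common world are R-related.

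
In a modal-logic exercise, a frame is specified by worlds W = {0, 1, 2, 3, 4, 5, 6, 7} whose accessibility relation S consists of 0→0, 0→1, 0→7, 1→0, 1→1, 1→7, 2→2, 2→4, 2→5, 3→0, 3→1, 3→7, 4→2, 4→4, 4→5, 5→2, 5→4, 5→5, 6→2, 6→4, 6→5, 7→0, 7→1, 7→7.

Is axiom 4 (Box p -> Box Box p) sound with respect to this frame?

Yes

Axiom 4 corresponds to the accessibility relation being transitive.
Transitive: yes — every two-step S-path is closed by a direct edge.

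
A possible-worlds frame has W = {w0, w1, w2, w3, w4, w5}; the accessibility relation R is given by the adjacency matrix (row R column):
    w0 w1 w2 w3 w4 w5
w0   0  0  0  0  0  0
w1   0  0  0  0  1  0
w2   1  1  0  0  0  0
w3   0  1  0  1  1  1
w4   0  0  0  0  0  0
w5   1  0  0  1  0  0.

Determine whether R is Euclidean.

Euclidean: no — w2 R w0 and w2 R w1, but not w0 R w1.

No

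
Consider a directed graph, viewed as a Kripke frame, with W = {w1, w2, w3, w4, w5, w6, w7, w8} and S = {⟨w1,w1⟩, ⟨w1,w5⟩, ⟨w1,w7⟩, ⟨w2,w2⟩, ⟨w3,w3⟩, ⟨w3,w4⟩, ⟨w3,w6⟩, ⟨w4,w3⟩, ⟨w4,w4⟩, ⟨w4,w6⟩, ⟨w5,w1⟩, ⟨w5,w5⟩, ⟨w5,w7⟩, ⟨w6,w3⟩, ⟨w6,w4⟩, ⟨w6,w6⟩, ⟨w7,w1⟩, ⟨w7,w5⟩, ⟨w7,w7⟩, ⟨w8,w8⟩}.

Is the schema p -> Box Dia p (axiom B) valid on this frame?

Yes

By correspondence theory, B is valid on a frame iff S is symmetric.
Symmetric: yes — every pair in S has its reverse in S.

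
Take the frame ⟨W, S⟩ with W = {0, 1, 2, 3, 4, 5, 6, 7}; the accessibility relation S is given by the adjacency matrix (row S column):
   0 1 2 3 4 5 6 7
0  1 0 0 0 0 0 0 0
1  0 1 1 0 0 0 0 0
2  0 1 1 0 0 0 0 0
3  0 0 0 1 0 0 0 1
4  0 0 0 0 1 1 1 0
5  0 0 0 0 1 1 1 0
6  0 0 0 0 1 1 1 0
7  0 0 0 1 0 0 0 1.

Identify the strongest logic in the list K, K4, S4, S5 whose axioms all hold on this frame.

S5

Transitive (axiom 4): yes — every two-step S-path is closed by a direct edge.
Reflexive (axiom T): yes — every world is S-related to itself.
Euclidean (axiom 5): yes — any two successors of a common world are S-related.
So F validates K, K4, S4, S5. The strongest is S5.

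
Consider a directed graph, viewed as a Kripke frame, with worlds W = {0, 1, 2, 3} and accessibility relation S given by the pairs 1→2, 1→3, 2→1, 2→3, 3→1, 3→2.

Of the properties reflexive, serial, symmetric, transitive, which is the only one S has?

symmetric

Reflexive: no — 0 is not related to itself.
Serial: no — 0 has no S-successor.
Symmetric: yes — every pair in S has its reverse in S.
Transitive: no — 1 S 2 and 2 S 1, but not 1 S 1.
Only symmetric holds.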